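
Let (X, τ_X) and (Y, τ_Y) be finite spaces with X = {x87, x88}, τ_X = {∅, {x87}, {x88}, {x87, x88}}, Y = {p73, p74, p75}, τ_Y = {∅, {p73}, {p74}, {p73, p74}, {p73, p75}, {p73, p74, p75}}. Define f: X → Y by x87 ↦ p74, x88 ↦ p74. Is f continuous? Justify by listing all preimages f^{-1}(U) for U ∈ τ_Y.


f IS continuous.

Compute f^{-1}(U) for each U ∈ τ_Y:
  U = ∅: f^{-1}(U) = ∅ ∈ τ_X ✓.
  U = {p73}: f^{-1}(U) = ∅ ∈ τ_X ✓.
  U = {p74}: f^{-1}(U) = {x87, x88} ∈ τ_X ✓.
  U = {p73, p74}: f^{-1}(U) = {x87, x88} ∈ τ_X ✓.
  U = {p73, p75}: f^{-1}(U) = ∅ ∈ τ_X ✓.
  U = {p73, p74, p75}: f^{-1}(U) = {x87, x88} ∈ τ_X ✓.
Every preimage lies in τ_X, so f IS continuous.


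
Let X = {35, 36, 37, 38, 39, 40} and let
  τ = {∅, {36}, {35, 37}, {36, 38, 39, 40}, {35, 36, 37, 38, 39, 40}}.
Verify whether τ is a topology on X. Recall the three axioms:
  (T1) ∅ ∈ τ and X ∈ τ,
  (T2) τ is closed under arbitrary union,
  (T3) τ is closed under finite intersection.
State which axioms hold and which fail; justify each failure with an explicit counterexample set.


τ is NOT a topology on X.

Axiom (T1): ∅ ∈ τ? Yes; X ∈ τ? Yes.
Axiom (T2/T3): check pairwise unions and intersections of members of τ.
Counterexample for (T2): {36} ∪ {35, 37} = {35, 36, 37} ∉ τ. Therefore τ is NOT a topology.


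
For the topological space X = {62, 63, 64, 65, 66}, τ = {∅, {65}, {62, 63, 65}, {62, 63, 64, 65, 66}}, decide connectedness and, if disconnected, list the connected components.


(X, τ) is connected.

Find clopen sets (U ∈ τ with X ∖ U ∈ τ):
  U = ∅, X ∖ U = {62, 63, 64, 65, 66} — both open, so U is clopen.
  U = {62, 63, 64, 65, 66}, X ∖ U = ∅ — both open, so U is clopen.
Only trivial clopens (∅ and X) exist, so (X, τ) is connected.
Compute connected components by grouping points that agree on all clopens:
  component: {62, 63, 64, 65, 66}


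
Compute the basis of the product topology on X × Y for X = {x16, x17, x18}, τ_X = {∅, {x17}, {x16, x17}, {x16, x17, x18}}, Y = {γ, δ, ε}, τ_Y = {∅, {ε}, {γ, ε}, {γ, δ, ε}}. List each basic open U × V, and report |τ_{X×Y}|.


Basis B = {∅ × ∅, {x17} × {ε}, {x16, x17} × {ε}, {x17} × {γ, ε}, {x16, x17, x18} × {ε}, {x17} × {γ, δ, ε}, {x16, x17} × {γ, ε}, {x16, x17} × {γ, δ, ε}, {x16, x17, x18} × {γ, ε}, {x16, x17, x18} × {γ, δ, ε}}; |τ_{X×Y}| = 20.

Enumerate products U × V with U ∈ τ_X, V ∈ τ_Y (deduplicated):
  ∅ × ∅ = {} (∅)
  {x17} × {ε} = {(x17,ε)}
  {x16, x17} × {ε} = {(x16,ε), (x17,ε)}
  {x17} × {γ, ε} = {(x17,γ), (x17,ε)}
  {x16, x17, x18} × {ε} = {(x16,ε), (x17,ε), (x18,ε)}
  {x17} × {γ, δ, ε} = {(x17,γ), (x17,δ), (x17,ε)}
  {x16, x17} × {γ, ε} = {(x16,γ), (x16,ε), (x17,γ), (x17,ε)}
  {x16, x17} × {γ, δ, ε} = {(x16,γ), (x16,δ), (x16,ε), (x17,γ), (x17,δ), (x17,ε)}
  {x16, x17, x18} × {γ, ε} = {(x16,γ), (x16,ε), (x17,γ), (x17,ε), (x18,γ), (x18,ε)}
  {x16, x17, x18} × {γ, δ, ε} = {(x16,γ), (x16,δ), (x16,ε), (x17,γ), (x17,δ), (x17,ε), (x18,γ), (x18,δ), (x18,ε)}
These 10 distinct sets form the basis B.
Close under arbitrary unions to get τ_{X×Y}; counting gives |τ_{X×Y}| = 20.


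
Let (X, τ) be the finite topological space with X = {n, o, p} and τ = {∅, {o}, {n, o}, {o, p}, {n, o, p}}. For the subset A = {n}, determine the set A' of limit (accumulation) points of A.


A' = ∅

For each x ∈ X, list the open sets U ∈ τ with x ∈ U, then check whether U ∩ (A ∖ {x}) ≠ ∅ for every such U.
  x = n: open {n, o} ∋ x has {n, o} ∩ (A ∖ {n}) = ∅, so x is NOT a limit point.
  x = o: open {o} ∋ x has {o} ∩ (A ∖ {o}) = ∅, so x is NOT a limit point.
  x = p: open {o, p} ∋ x has {o, p} ∩ (A ∖ {p}) = ∅, so x is NOT a limit point.
Collecting: A' = ∅.


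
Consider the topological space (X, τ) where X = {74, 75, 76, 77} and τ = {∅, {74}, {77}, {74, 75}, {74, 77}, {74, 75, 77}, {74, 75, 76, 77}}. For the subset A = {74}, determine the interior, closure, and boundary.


int(A) = {74}, cl(A) = {74, 75, 76}, ∂A = {75, 76}.

Closed sets in (X, τ) are complements of opens:
  closed(X, τ) = {∅, {76}, {75, 76}, {76, 77}, {74, 75, 76}, {75, 76, 77}, {74, 75, 76, 77}}.
int(A) = ⋃ {U ∈ τ : U ⊆ A}. Opens contained in A: ∅, {74}.
Taking the union of these: int(A) = {74}.
cl(A) = ⋂ {C closed : A ⊆ C}. Closed sets containing A: {74, 75, 76}, {74, 75, 76, 77}.
Intersecting these: cl(A) = {74, 75, 76}.
∂A = cl(A) ∖ int(A) = {74, 75, 76} ∖ {74} = {75, 76}.


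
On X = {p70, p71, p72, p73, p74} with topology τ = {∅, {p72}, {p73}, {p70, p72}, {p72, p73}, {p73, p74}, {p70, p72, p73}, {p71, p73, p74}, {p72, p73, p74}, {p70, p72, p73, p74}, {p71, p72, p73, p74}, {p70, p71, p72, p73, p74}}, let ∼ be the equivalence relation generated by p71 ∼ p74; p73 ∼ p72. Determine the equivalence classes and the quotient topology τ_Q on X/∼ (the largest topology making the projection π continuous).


X/∼ = {[p70], [p71=p74], [p72=p73]}; |τ_Q| = 5.

Equivalence classes: [p70], [p71=p74], [p72=p73].
Quotient map π: X → X/∼ sends p70 ↦ [p70], p71 ↦ [p71=p74], p72 ↦ [p72=p73], p73 ↦ [p72=p73], p74 ↦ [p71=p74].
For each subset V ⊆ X/∼, compute π^{-1}(V) ⊆ X and check whether π^{-1}(V) ∈ τ. V is open in τ_Q iff π^{-1}(V) ∈ τ.
  V = {}: π^{-1}(V) = ∅ ∈ τ ✓.
  V = {[p70]}: π^{-1}(V) = {p70} ∉ τ ✗.
  V = {[p71=p74]}: π^{-1}(V) = {p71, p74} ∉ τ ✗.
  V = {[p70], [p71=p74]}: π^{-1}(V) = {p70, p71, p74} ∉ τ ✗.
  V = {[p72=p73]}: π^{-1}(V) = {p72, p73} ∈ τ ✓.
  V = {[p70], [p72=p73]}: π^{-1}(V) = {p70, p72, p73} ∈ τ ✓.
  V = {[p71=p74], [p72=p73]}: π^{-1}(V) = {p71, p72, p73, p74} ∈ τ ✓.
  V = {[p70], [p71=p74], [p72=p73]}: π^{-1}(V) = {p70, p71, p72, p73, p74} ∈ τ ✓.
Open sets in the quotient: τ_Q = {{}, {[p72=p73]}, {[p70], [p72=p73]}, {[p71=p74], [p72=p73]}, {[p70], [p71=p74], [p72=p73]}} (5 elements).


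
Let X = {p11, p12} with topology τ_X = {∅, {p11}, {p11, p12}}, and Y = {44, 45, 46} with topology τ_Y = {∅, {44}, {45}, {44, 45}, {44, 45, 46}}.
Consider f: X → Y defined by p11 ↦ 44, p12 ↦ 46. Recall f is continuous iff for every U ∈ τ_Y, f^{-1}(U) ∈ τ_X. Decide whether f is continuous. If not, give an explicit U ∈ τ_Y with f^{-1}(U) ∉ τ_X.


f IS continuous.

Compute f^{-1}(U) for each U ∈ τ_Y:
  U = ∅: f^{-1}(U) = ∅ ∈ τ_X ✓.
  U = {44}: f^{-1}(U) = {p11} ∈ τ_X ✓.
  U = {45}: f^{-1}(U) = ∅ ∈ τ_X ✓.
  U = {44, 45}: f^{-1}(U) = {p11} ∈ τ_X ✓.
  U = {44, 45, 46}: f^{-1}(U) = {p11, p12} ∈ τ_X ✓.
Every preimage lies in τ_X, so f IS continuous.


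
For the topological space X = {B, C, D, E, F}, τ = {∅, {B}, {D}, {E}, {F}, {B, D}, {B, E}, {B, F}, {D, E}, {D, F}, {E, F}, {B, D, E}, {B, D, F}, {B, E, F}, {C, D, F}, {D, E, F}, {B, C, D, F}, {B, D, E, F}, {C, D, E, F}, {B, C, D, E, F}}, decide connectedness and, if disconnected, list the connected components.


(X, τ) is disconnected; components = [{B}, {E}, {C, D, F}].

Find clopen sets (U ∈ τ with X ∖ U ∈ τ):
  U = ∅, X ∖ U = {B, C, D, E, F} — both open, so U is clopen.
  U = {B}, X ∖ U = {C, D, E, F} — both open, so U is clopen.
  U = {E}, X ∖ U = {B, C, D, F} — both open, so U is clopen.
  U = {B, E}, X ∖ U = {C, D, F} — both open, so U is clopen.
  U = {C, D, F}, X ∖ U = {B, E} — both open, so U is clopen.
  U = {B, C, D, F}, X ∖ U = {E} — both open, so U is clopen.
  U = {C, D, E, F}, X ∖ U = {B} — both open, so U is clopen.
  U = {B, C, D, E, F}, X ∖ U = ∅ — both open, so U is clopen.
Nontrivial clopen(s) exist: e.g. {B, C, D, F}. So (X, τ) is disconnected.
Compute connected components by grouping points that agree on all clopens:
  component: {B}
  component: {E}
  component: {C, D, F}


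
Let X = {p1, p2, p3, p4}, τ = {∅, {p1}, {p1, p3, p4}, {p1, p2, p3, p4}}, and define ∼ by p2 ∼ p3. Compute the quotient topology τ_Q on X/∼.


X/∼ = {[p1], [p2=p3], [p4]}; |τ_Q| = 3.

Equivalence classes: [p1], [p2=p3], [p4].
Quotient map π: X → X/∼ sends p1 ↦ [p1], p2 ↦ [p2=p3], p3 ↦ [p2=p3], p4 ↦ [p4].
For each subset V ⊆ X/∼, compute π^{-1}(V) ⊆ X and check whether π^{-1}(V) ∈ τ. V is open in τ_Q iff π^{-1}(V) ∈ τ.
  V = {}: π^{-1}(V) = ∅ ∈ τ ✓.
  V = {[p1]}: π^{-1}(V) = {p1} ∈ τ ✓.
  V = {[p2=p3]}: π^{-1}(V) = {p2, p3} ∉ τ ✗.
  V = {[p1], [p2=p3]}: π^{-1}(V) = {p1, p2, p3} ∉ τ ✗.
  V = {[p4]}: π^{-1}(V) = {p4} ∉ τ ✗.
  V = {[p1], [p4]}: π^{-1}(V) = {p1, p4} ∉ τ ✗.
  V = {[p2=p3], [p4]}: π^{-1}(V) = {p2, p3, p4} ∉ τ ✗.
  V = {[p1], [p2=p3], [p4]}: π^{-1}(V) = {p1, p2, p3, p4} ∈ τ ✓.
Open sets in the quotient: τ_Q = {{}, {[p1]}, {[p1], [p2=p3], [p4]}} (3 elements).


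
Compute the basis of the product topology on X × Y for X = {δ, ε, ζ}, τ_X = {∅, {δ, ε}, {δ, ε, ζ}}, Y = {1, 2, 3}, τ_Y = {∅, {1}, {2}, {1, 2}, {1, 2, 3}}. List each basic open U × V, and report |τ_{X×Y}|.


Basis B = {∅ × ∅, {δ, ε} × {1}, {δ, ε} × {2}, {δ, ε, ζ} × {1}, {δ, ε, ζ} × {2}, {δ, ε} × {1, 2}, {δ, ε} × {1, 2, 3}, {δ, ε, ζ} × {1, 2}, {δ, ε, ζ} × {1, 2, 3}}; |τ_{X×Y}| = 14.

Enumerate products U × V with U ∈ τ_X, V ∈ τ_Y (deduplicated):
  ∅ × ∅ = {} (∅)
  {δ, ε} × {1} = {(δ,1), (ε,1)}
  {δ, ε} × {2} = {(δ,2), (ε,2)}
  {δ, ε, ζ} × {1} = {(δ,1), (ε,1), (ζ,1)}
  {δ, ε, ζ} × {2} = {(δ,2), (ε,2), (ζ,2)}
  {δ, ε} × {1, 2} = {(δ,1), (δ,2), (ε,1), (ε,2)}
  {δ, ε} × {1, 2, 3} = {(δ,1), (δ,2), (δ,3), (ε,1), (ε,2), (ε,3)}
  {δ, ε, ζ} × {1, 2} = {(δ,1), (δ,2), (ε,1), (ε,2), (ζ,1), (ζ,2)}
  {δ, ε, ζ} × {1, 2, 3} = {(δ,1), (δ,2), (δ,3), (ε,1), (ε,2), (ε,3), (ζ,1), (ζ,2), (ζ,3)}
These 9 distinct sets form the basis B.
Close under arbitrary unions to get τ_{X×Y}; counting gives |τ_{X×Y}| = 14.


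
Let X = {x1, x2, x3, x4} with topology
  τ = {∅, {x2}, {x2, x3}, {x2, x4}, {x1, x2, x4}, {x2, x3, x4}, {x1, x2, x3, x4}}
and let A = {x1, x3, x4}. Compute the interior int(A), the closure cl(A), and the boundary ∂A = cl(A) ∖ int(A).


int(A) = ∅, cl(A) = {x1, x3, x4}, ∂A = {x1, x3, x4}.

Closed sets in (X, τ) are complements of opens:
  closed(X, τ) = {∅, {x1}, {x3}, {x1, x3}, {x1, x4}, {x1, x3, x4}, {x1, x2, x3, x4}}.
int(A) = ⋃ {U ∈ τ : U ⊆ A}. Opens contained in A: ∅.
Taking the union of these: int(A) = ∅.
cl(A) = ⋂ {C closed : A ⊆ C}. Closed sets containing A: {x1, x3, x4}, {x1, x2, x3, x4}.
Intersecting these: cl(A) = {x1, x3, x4}.
∂A = cl(A) ∖ int(A) = {x1, x3, x4} ∖ ∅ = {x1, x3, x4}.


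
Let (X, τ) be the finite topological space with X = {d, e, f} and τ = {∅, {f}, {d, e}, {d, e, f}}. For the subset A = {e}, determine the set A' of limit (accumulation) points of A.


A' = {d}

For each x ∈ X, list the open sets U ∈ τ with x ∈ U, then check whether U ∩ (A ∖ {x}) ≠ ∅ for every such U.
  x = d: opens ∋ x are {d, e}, {d, e, f}; each meets A ∖ {d}, so x IS a limit point.
  x = e: open {d, e} ∋ x has {d, e} ∩ (A ∖ {e}) = ∅, so x is NOT a limit point.
  x = f: open {f} ∋ x has {f} ∩ (A ∖ {f}) = ∅, so x is NOT a limit point.
Collecting: A' = {d}.


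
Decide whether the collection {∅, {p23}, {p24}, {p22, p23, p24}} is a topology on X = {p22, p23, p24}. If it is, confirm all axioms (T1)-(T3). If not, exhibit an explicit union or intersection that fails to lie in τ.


τ is NOT a topology on X.

Axiom (T1): ∅ ∈ τ? Yes; X ∈ τ? Yes.
Axiom (T2/T3): check pairwise unions and intersections of members of τ.
Counterexample for (T2): {p23} ∪ {p24} = {p23, p24} ∉ τ. Therefore τ is NOT a topology.


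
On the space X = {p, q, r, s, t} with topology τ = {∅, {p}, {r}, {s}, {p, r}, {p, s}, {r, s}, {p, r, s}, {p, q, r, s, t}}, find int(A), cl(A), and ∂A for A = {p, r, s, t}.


int(A) = {p, r, s}, cl(A) = {p, q, r, s, t}, ∂A = {q, t}.

Closed sets in (X, τ) are complements of opens:
  closed(X, τ) = {∅, {q, t}, {p, q, t}, {q, r, t}, {q, s, t}, {p, q, r, t}, {p, q, s, t}, {q, r, s, t}, {p, q, r, s, t}}.
int(A) = ⋃ {U ∈ τ : U ⊆ A}. Opens contained in A: ∅, {p}, {r}, {s}, {p, r}, {p, s}, {r, s}, {p, r, s}.
Taking the union of these: int(A) = {p, r, s}.
cl(A) = ⋂ {C closed : A ⊆ C}. Closed sets containing A: {p, q, r, s, t}.
Intersecting these: cl(A) = {p, q, r, s, t}.
∂A = cl(A) ∖ int(A) = {p, q, r, s, t} ∖ {p, r, s} = {q, t}.


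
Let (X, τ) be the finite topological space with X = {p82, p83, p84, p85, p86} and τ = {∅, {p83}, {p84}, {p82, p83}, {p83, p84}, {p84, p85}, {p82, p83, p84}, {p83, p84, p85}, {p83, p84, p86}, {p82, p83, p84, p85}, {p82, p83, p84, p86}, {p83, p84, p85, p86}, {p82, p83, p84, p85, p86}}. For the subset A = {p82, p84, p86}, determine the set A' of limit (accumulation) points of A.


A' = {p85, p86}

For each x ∈ X, list the open sets U ∈ τ with x ∈ U, then check whether U ∩ (A ∖ {x}) ≠ ∅ for every such U.
  x = p82: open {p82, p83} ∋ x has {p82, p83} ∩ (A ∖ {p82}) = ∅, so x is NOT a limit point.
  x = p83: open {p83} ∋ x has {p83} ∩ (A ∖ {p83}) = ∅, so x is NOT a limit point.
  x = p84: open {p84} ∋ x has {p84} ∩ (A ∖ {p84}) = ∅, so x is NOT a limit point.
  x = p85: opens ∋ x are {p84, p85}, {p83, p84, p85}, {p82, p83, p84, p85}, {p83, p84, p85, p86}, {p82, p83, p84, p85, p86}; each meets A ∖ {p85}, so x IS a limit point.
  x = p86: opens ∋ x are {p83, p84, p86}, {p82, p83, p84, p86}, {p83, p84, p85, p86}, {p82, p83, p84, p85, p86}; each meets A ∖ {p86}, so x IS a limit point.
Collecting: A' = {p85, p86}.


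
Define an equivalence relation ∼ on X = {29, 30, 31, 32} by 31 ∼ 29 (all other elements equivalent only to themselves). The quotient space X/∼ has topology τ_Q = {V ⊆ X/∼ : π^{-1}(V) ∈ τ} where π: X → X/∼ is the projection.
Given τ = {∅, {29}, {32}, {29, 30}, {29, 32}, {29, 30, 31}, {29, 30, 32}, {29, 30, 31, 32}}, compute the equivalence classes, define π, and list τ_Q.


X/∼ = {[29=31], [30], [32]}; |τ_Q| = 4.

Equivalence classes: [29=31], [30], [32].
Quotient map π: X → X/∼ sends 29 ↦ [29=31], 30 ↦ [30], 31 ↦ [29=31], 32 ↦ [32].
For each subset V ⊆ X/∼, compute π^{-1}(V) ⊆ X and check whether π^{-1}(V) ∈ τ. V is open in τ_Q iff π^{-1}(V) ∈ τ.
  V = {}: π^{-1}(V) = ∅ ∈ τ ✓.
  V = {[29=31]}: π^{-1}(V) = {29, 31} ∉ τ ✗.
  V = {[30]}: π^{-1}(V) = {30} ∉ τ ✗.
  V = {[29=31], [30]}: π^{-1}(V) = {29, 30, 31} ∈ τ ✓.
  V = {[32]}: π^{-1}(V) = {32} ∈ τ ✓.
  V = {[29=31], [32]}: π^{-1}(V) = {29, 31, 32} ∉ τ ✗.
  V = {[30], [32]}: π^{-1}(V) = {30, 32} ∉ τ ✗.
  V = {[29=31], [30], [32]}: π^{-1}(V) = {29, 30, 31, 32} ∈ τ ✓.
Open sets in the quotient: τ_Q = {{}, {[29=31], [30]}, {[32]}, {[29=31], [30], [32]}} (4 elements).


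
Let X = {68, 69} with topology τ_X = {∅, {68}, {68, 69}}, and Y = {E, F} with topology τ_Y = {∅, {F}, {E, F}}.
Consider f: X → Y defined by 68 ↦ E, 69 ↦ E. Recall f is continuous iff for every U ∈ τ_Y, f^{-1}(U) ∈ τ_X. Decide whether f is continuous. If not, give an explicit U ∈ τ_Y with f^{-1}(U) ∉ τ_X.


f IS continuous.

Compute f^{-1}(U) for each U ∈ τ_Y:
  U = ∅: f^{-1}(U) = ∅ ∈ τ_X ✓.
  U = {F}: f^{-1}(U) = ∅ ∈ τ_X ✓.
  U = {E, F}: f^{-1}(U) = {68, 69} ∈ τ_X ✓.
Every preimage lies in τ_X, so f IS continuous.


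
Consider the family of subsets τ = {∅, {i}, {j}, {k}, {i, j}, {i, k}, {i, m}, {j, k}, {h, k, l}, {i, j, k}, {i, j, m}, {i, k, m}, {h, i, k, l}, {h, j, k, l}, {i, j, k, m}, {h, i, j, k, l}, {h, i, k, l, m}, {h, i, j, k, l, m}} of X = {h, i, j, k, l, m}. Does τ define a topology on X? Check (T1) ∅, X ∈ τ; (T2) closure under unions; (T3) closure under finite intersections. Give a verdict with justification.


τ IS a topology on X.

Axiom (T1): ∅ ∈ τ? Yes; X ∈ τ? Yes.
Axiom (T2/T3): check pairwise unions and intersections of members of τ.
All pairwise intersections and unions checked — each lies in τ. Therefore τ satisfies (T1), (T2), (T3): it IS a topology on X.


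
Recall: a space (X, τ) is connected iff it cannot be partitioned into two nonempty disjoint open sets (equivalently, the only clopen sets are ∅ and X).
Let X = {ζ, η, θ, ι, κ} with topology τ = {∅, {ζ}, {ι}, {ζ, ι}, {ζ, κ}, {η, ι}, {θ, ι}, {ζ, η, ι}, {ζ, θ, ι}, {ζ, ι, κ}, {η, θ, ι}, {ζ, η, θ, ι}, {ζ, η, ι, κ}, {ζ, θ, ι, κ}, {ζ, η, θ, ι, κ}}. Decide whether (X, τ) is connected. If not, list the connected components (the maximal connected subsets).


(X, τ) is disconnected; components = [{ζ, κ}, {η, θ, ι}].

Find clopen sets (U ∈ τ with X ∖ U ∈ τ):
  U = ∅, X ∖ U = {ζ, η, θ, ι, κ} — both open, so U is clopen.
  U = {ζ, κ}, X ∖ U = {η, θ, ι} — both open, so U is clopen.
  U = {η, θ, ι}, X ∖ U = {ζ, κ} — both open, so U is clopen.
  U = {ζ, η, θ, ι, κ}, X ∖ U = ∅ — both open, so U is clopen.
Nontrivial clopen(s) exist: e.g. {η, θ, ι}. So (X, τ) is disconnected.
Compute connected components by grouping points that agree on all clopens:
  component: {ζ, κ}
  component: {η, θ, ι}


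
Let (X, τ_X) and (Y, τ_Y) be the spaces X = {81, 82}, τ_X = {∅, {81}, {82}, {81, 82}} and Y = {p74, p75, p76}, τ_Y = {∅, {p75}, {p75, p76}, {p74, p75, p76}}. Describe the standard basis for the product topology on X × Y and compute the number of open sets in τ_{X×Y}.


Basis B = {∅ × ∅, {81} × {p75}, {82} × {p75}, {81} × {p75, p76}, {81, 82} × {p75}, {82} × {p75, p76}, {81} × {p74, p75, p76}, {82} × {p74, p75, p76}, {81, 82} × {p75, p76}, {81, 82} × {p74, p75, p76}}; |τ_{X×Y}| = 16.

Enumerate products U × V with U ∈ τ_X, V ∈ τ_Y (deduplicated):
  ∅ × ∅ = {} (∅)
  {81} × {p75} = {(81,p75)}
  {82} × {p75} = {(82,p75)}
  {81} × {p75, p76} = {(81,p75), (81,p76)}
  {81, 82} × {p75} = {(81,p75), (82,p75)}
  {82} × {p75, p76} = {(82,p75), (82,p76)}
  {81} × {p74, p75, p76} = {(81,p74), (81,p75), (81,p76)}
  {82} × {p74, p75, p76} = {(82,p74), (82,p75), (82,p76)}
  {81, 82} × {p75, p76} = {(81,p75), (81,p76), (82,p75), (82,p76)}
  {81, 82} × {p74, p75, p76} = {(81,p74), (81,p75), (81,p76), (82,p74), (82,p75), (82,p76)}
These 10 distinct sets form the basis B.
Close under arbitrary unions to get τ_{X×Y}; counting gives |τ_{X×Y}| = 16.


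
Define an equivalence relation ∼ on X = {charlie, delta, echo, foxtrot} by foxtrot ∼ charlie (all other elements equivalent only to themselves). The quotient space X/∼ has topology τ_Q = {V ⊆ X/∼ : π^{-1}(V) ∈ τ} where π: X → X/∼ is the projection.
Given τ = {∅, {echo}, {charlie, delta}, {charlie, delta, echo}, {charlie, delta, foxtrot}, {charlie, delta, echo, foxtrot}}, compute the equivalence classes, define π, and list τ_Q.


X/∼ = {[charlie=foxtrot], [delta], [echo]}; |τ_Q| = 4.

Equivalence classes: [charlie=foxtrot], [delta], [echo].
Quotient map π: X → X/∼ sends charlie ↦ [charlie=foxtrot], delta ↦ [delta], echo ↦ [echo], foxtrot ↦ [charlie=foxtrot].
For each subset V ⊆ X/∼, compute π^{-1}(V) ⊆ X and check whether π^{-1}(V) ∈ τ. V is open in τ_Q iff π^{-1}(V) ∈ τ.
  V = {}: π^{-1}(V) = ∅ ∈ τ ✓.
  V = {[charlie=foxtrot]}: π^{-1}(V) = {charlie, foxtrot} ∉ τ ✗.
  V = {[delta]}: π^{-1}(V) = {delta} ∉ τ ✗.
  V = {[charlie=foxtrot], [delta]}: π^{-1}(V) = {charlie, delta, foxtrot} ∈ τ ✓.
  V = {[echo]}: π^{-1}(V) = {echo} ∈ τ ✓.
  V = {[charlie=foxtrot], [echo]}: π^{-1}(V) = {charlie, echo, foxtrot} ∉ τ ✗.
  V = {[delta], [echo]}: π^{-1}(V) = {delta, echo} ∉ τ ✗.
  V = {[charlie=foxtrot], [delta], [echo]}: π^{-1}(V) = {charlie, delta, echo, foxtrot} ∈ τ ✓.
Open sets in the quotient: τ_Q = {{}, {[charlie=foxtrot], [delta]}, {[echo]}, {[charlie=foxtrot], [delta], [echo]}} (4 elements).


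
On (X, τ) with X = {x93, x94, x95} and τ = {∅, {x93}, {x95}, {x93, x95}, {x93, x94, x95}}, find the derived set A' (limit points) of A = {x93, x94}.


A' = {x94}

For each x ∈ X, list the open sets U ∈ τ with x ∈ U, then check whether U ∩ (A ∖ {x}) ≠ ∅ for every such U.
  x = x93: open {x93} ∋ x has {x93} ∩ (A ∖ {x93}) = ∅, so x is NOT a limit point.
  x = x94: opens ∋ x are {x93, x94, x95}; each meets A ∖ {x94}, so x IS a limit point.
  x = x95: open {x95} ∋ x has {x95} ∩ (A ∖ {x95}) = ∅, so x is NOT a limit point.
Collecting: A' = {x94}.


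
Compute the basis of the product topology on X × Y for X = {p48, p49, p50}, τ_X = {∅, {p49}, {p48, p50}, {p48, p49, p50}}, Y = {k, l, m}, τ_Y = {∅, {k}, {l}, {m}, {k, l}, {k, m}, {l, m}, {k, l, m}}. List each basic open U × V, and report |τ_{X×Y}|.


Basis B = {∅ × ∅, {p49} × {k}, {p49} × {l}, {p49} × {m}, {p48, p50} × {k}, {p48, p50} × {l}, {p48, p50} × {m}, {p49} × {k, l}, {p49} × {k, m}, {p49} × {l, m}, {p48, p49, p50} × {k}, {p48, p49, p50} × {l}, {p48, p49, p50} × {m}, {p49} × {k, l, m}, {p48, p50} × {k, l}, {p48, p50} × {k, m}, {p48, p50} × {l, m}, {p48, p50} × {k, l, m}, {p48, p49, p50} × {k, l}, {p48, p49, p50} × {k, m}, {p48, p49, p50} × {l, m}, {p48, p49, p50} × {k, l, m}}; |τ_{X×Y}| = 64.

Enumerate products U × V with U ∈ τ_X, V ∈ τ_Y (deduplicated):
  ∅ × ∅ = {} (∅)
  {p49} × {k} = {(p49,k)}
  {p49} × {l} = {(p49,l)}
  {p49} × {m} = {(p49,m)}
  {p48, p50} × {k} = {(p48,k), (p50,k)}
  {p48, p50} × {l} = {(p48,l), (p50,l)}
  {p48, p50} × {m} = {(p48,m), (p50,m)}
  {p49} × {k, l} = {(p49,k), (p49,l)}
  {p49} × {k, m} = {(p49,k), (p49,m)}
  {p49} × {l, m} = {(p49,l), (p49,m)}
  {p48, p49, p50} × {k} = {(p48,k), (p49,k), (p50,k)}
  {p48, p49, p50} × {l} = {(p48,l), (p49,l), (p50,l)}
  {p48, p49, p50} × {m} = {(p48,m), (p49,m), (p50,m)}
  {p49} × {k, l, m} = {(p49,k), (p49,l), (p49,m)}
  {p48, p50} × {k, l} = {(p48,k), (p48,l), (p50,k), (p50,l)}
  {p48, p50} × {k, m} = {(p48,k), (p48,m), (p50,k), (p50,m)}
  {p48, p50} × {l, m} = {(p48,l), (p48,m), (p50,l), (p50,m)}
  {p48, p50} × {k, l, m} = {(p48,k), (p48,l), (p48,m), (p50,k), (p50,l), (p50,m)}
  {p48, p49, p50} × {k, l} = {(p48,k), (p48,l), (p49,k), (p49,l), (p50,k), (p50,l)}
  {p48, p49, p50} × {k, m} = {(p48,k), (p48,m), (p49,k), (p49,m), (p50,k), (p50,m)}
  {p48, p49, p50} × {l, m} = {(p48,l), (p48,m), (p49,l), (p49,m), (p50,l), (p50,m)}
  {p48, p49, p50} × {k, l, m} = {(p48,k), (p48,l), (p48,m), (p49,k), (p49,l), (p49,m), (p50,k), (p50,l), (p50,m)}
These 22 distinct sets form the basis B.
Close under arbitrary unions to get τ_{X×Y}; counting gives |τ_{X×Y}| = 64.


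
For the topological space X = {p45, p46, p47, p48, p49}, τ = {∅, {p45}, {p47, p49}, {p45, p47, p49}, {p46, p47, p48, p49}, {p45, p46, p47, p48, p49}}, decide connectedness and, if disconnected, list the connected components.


(X, τ) is disconnected; components = [{p45}, {p46, p47, p48, p49}].

Find clopen sets (U ∈ τ with X ∖ U ∈ τ):
  U = ∅, X ∖ U = {p45, p46, p47, p48, p49} — both open, so U is clopen.
  U = {p45}, X ∖ U = {p46, p47, p48, p49} — both open, so U is clopen.
  U = {p46, p47, p48, p49}, X ∖ U = {p45} — both open, so U is clopen.
  U = {p45, p46, p47, p48, p49}, X ∖ U = ∅ — both open, so U is clopen.
Nontrivial clopen(s) exist: e.g. {p45}. So (X, τ) is disconnected.
Compute connected components by grouping points that agree on all clopens:
  component: {p45}
  component: {p46, p47, p48, p49}


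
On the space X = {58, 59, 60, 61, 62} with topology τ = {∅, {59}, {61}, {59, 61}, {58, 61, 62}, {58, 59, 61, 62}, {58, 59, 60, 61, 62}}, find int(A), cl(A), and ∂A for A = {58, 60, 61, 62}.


int(A) = {58, 61, 62}, cl(A) = {58, 60, 61, 62}, ∂A = {60}.

Closed sets in (X, τ) are complements of opens:
  closed(X, τ) = {∅, {60}, {59, 60}, {58, 60, 62}, {58, 59, 60, 62}, {58, 60, 61, 62}, {58, 59, 60, 61, 62}}.
int(A) = ⋃ {U ∈ τ : U ⊆ A}. Opens contained in A: ∅, {61}, {58, 61, 62}.
Taking the union of these: int(A) = {58, 61, 62}.
cl(A) = ⋂ {C closed : A ⊆ C}. Closed sets containing A: {58, 60, 61, 62}, {58, 59, 60, 61, 62}.
Intersecting these: cl(A) = {58, 60, 61, 62}.
∂A = cl(A) ∖ int(A) = {58, 60, 61, 62} ∖ {58, 61, 62} = {60}.


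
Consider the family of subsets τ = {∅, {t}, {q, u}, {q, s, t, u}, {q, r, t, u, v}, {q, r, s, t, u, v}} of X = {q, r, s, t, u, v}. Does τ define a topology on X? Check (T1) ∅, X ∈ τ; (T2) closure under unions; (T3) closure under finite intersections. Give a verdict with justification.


τ is NOT a topology on X.

Axiom (T1): ∅ ∈ τ? Yes; X ∈ τ? Yes.
Axiom (T2/T3): check pairwise unions and intersections of members of τ.
Counterexample for (T2): {t} ∪ {q, u} = {q, t, u} ∉ τ. Therefore τ is NOT a topology.


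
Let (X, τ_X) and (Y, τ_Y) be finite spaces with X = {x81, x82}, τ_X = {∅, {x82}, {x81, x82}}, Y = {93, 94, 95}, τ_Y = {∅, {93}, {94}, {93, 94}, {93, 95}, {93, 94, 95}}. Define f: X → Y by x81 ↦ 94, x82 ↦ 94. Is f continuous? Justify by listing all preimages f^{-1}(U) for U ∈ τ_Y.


f IS continuous.

Compute f^{-1}(U) for each U ∈ τ_Y:
  U = ∅: f^{-1}(U) = ∅ ∈ τ_X ✓.
  U = {93}: f^{-1}(U) = ∅ ∈ τ_X ✓.
  U = {94}: f^{-1}(U) = {x81, x82} ∈ τ_X ✓.
  U = {93, 94}: f^{-1}(U) = {x81, x82} ∈ τ_X ✓.
  U = {93, 95}: f^{-1}(U) = ∅ ∈ τ_X ✓.
  U = {93, 94, 95}: f^{-1}(U) = {x81, x82} ∈ τ_X ✓.
Every preimage lies in τ_X, so f IS continuous.


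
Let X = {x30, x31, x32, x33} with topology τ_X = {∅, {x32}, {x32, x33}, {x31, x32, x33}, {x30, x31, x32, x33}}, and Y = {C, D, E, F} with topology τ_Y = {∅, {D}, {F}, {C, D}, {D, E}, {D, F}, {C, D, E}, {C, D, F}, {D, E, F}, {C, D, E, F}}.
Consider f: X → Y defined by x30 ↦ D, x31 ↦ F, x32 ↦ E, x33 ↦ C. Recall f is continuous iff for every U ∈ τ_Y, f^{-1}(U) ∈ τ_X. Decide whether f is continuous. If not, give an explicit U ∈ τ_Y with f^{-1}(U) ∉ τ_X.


f is NOT continuous.

Compute f^{-1}(U) for each U ∈ τ_Y:
  U = ∅: f^{-1}(U) = ∅ ∈ τ_X ✓.
  U = {D}: f^{-1}(U) = {x30} ∉ τ_X ✗.
  U = {F}: f^{-1}(U) = {x31} ∉ τ_X ✗.
  U = {C, D}: f^{-1}(U) = {x30, x33} ∉ τ_X ✗.
  U = {D, E}: f^{-1}(U) = {x30, x32} ∉ τ_X ✗.
  U = {D, F}: f^{-1}(U) = {x30, x31} ∉ τ_X ✗.
  U = {C, D, E}: f^{-1}(U) = {x30, x32, x33} ∉ τ_X ✗.
  U = {C, D, F}: f^{-1}(U) = {x30, x31, x33} ∉ τ_X ✗.
  U = {D, E, F}: f^{-1}(U) = {x30, x31, x32} ∉ τ_X ✗.
  U = {C, D, E, F}: f^{-1}(U) = {x30, x31, x32, x33} ∈ τ_X ✓.
Found U = {D} with f^{-1}(U) = {x30} not in τ_X. Therefore f is NOT continuous.


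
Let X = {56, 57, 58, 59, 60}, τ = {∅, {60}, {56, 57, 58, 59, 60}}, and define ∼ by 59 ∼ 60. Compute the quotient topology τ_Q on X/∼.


X/∼ = {[56], [57], [58], [59=60]}; |τ_Q| = 2.

Equivalence classes: [56], [57], [58], [59=60].
Quotient map π: X → X/∼ sends 56 ↦ [56], 57 ↦ [57], 58 ↦ [58], 59 ↦ [59=60], 60 ↦ [59=60].
For each subset V ⊆ X/∼, compute π^{-1}(V) ⊆ X and check whether π^{-1}(V) ∈ τ. V is open in τ_Q iff π^{-1}(V) ∈ τ.
  V = {}: π^{-1}(V) = ∅ ∈ τ ✓.
  V = {[56]}: π^{-1}(V) = {56} ∉ τ ✗.
  V = {[57]}: π^{-1}(V) = {57} ∉ τ ✗.
  V = {[56], [57]}: π^{-1}(V) = {56, 57} ∉ τ ✗.
  V = {[58]}: π^{-1}(V) = {58} ∉ τ ✗.
  V = {[56], [58]}: π^{-1}(V) = {56, 58} ∉ τ ✗.
  V = {[57], [58]}: π^{-1}(V) = {57, 58} ∉ τ ✗.
  V = {[56], [57], [58]}: π^{-1}(V) = {56, 57, 58} ∉ τ ✗.
  V = {[59=60]}: π^{-1}(V) = {59, 60} ∉ τ ✗.
  V = {[56], [59=60]}: π^{-1}(V) = {56, 59, 60} ∉ τ ✗.
  V = {[57], [59=60]}: π^{-1}(V) = {57, 59, 60} ∉ τ ✗.
  V = {[56], [57], [59=60]}: π^{-1}(V) = {56, 57, 59, 60} ∉ τ ✗.
  V = {[58], [59=60]}: π^{-1}(V) = {58, 59, 60} ∉ τ ✗.
  V = {[56], [58], [59=60]}: π^{-1}(V) = {56, 58, 59, 60} ∉ τ ✗.
  V = {[57], [58], [59=60]}: π^{-1}(V) = {57, 58, 59, 60} ∉ τ ✗.
  V = {[56], [57], [58], [59=60]}: π^{-1}(V) = {56, 57, 58, 59, 60} ∈ τ ✓.
Open sets in the quotient: τ_Q = {{}, {[56], [57], [58], [59=60]}} (2 elements).


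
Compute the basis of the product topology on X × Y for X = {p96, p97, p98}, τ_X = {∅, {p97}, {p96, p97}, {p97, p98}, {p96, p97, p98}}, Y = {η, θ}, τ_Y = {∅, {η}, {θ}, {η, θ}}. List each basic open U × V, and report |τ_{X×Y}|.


Basis B = {∅ × ∅, {p97} × {η}, {p97} × {θ}, {p96, p97} × {η}, {p96, p97} × {θ}, {p97} × {η, θ}, {p97, p98} × {η}, {p97, p98} × {θ}, {p96, p97, p98} × {η}, {p96, p97, p98} × {θ}, {p96, p97} × {η, θ}, {p97, p98} × {η, θ}, {p96, p97, p98} × {η, θ}}; |τ_{X×Y}| = 25.

Enumerate products U × V with U ∈ τ_X, V ∈ τ_Y (deduplicated):
  ∅ × ∅ = {} (∅)
  {p97} × {η} = {(p97,η)}
  {p97} × {θ} = {(p97,θ)}
  {p96, p97} × {η} = {(p96,η), (p97,η)}
  {p96, p97} × {θ} = {(p96,θ), (p97,θ)}
  {p97} × {η, θ} = {(p97,η), (p97,θ)}
  {p97, p98} × {η} = {(p97,η), (p98,η)}
  {p97, p98} × {θ} = {(p97,θ), (p98,θ)}
  {p96, p97, p98} × {η} = {(p96,η), (p97,η), (p98,η)}
  {p96, p97, p98} × {θ} = {(p96,θ), (p97,θ), (p98,θ)}
  {p96, p97} × {η, θ} = {(p96,η), (p96,θ), (p97,η), (p97,θ)}
  {p97, p98} × {η, θ} = {(p97,η), (p97,θ), (p98,η), (p98,θ)}
  {p96, p97, p98} × {η, θ} = {(p96,η), (p96,θ), (p97,η), (p97,θ), (p98,η), (p98,θ)}
These 13 distinct sets form the basis B.
Close under arbitrary unions to get τ_{X×Y}; counting gives |τ_{X×Y}| = 25.


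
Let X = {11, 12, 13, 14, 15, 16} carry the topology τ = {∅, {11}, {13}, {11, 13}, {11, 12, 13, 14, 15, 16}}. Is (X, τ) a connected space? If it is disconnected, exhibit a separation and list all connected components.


(X, τ) is connected.

Find clopen sets (U ∈ τ with X ∖ U ∈ τ):
  U = ∅, X ∖ U = {11, 12, 13, 14, 15, 16} — both open, so U is clopen.
  U = {11, 12, 13, 14, 15, 16}, X ∖ U = ∅ — both open, so U is clopen.
Only trivial clopens (∅ and X) exist, so (X, τ) is connected.
Compute connected components by grouping points that agree on all clopens:
  component: {11, 12, 13, 14, 15, 16}


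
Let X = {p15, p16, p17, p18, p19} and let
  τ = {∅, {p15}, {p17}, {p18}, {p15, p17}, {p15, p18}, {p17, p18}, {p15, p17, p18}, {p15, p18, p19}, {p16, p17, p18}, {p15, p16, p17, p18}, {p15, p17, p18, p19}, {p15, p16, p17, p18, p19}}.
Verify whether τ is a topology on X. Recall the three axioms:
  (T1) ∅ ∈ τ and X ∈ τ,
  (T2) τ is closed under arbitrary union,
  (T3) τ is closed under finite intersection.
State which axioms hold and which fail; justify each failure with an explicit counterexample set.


τ IS a topology on X.

Axiom (T1): ∅ ∈ τ? Yes; X ∈ τ? Yes.
Axiom (T2/T3): check pairwise unions and intersections of members of τ.
All pairwise intersections and unions checked — each lies in τ. Therefore τ satisfies (T1), (T2), (T3): it IS a topology on X.


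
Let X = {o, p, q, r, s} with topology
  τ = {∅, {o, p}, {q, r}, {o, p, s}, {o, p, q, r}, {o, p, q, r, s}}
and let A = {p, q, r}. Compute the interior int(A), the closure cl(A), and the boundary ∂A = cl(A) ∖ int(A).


int(A) = {q, r}, cl(A) = {o, p, q, r, s}, ∂A = {o, p, s}.

Closed sets in (X, τ) are complements of opens:
  closed(X, τ) = {∅, {s}, {q, r}, {o, p, s}, {q, r, s}, {o, p, q, r, s}}.
int(A) = ⋃ {U ∈ τ : U ⊆ A}. Opens contained in A: ∅, {q, r}.
Taking the union of these: int(A) = {q, r}.
cl(A) = ⋂ {C closed : A ⊆ C}. Closed sets containing A: {o, p, q, r, s}.
Intersecting these: cl(A) = {o, p, q, r, s}.
∂A = cl(A) ∖ int(A) = {o, p, q, r, s} ∖ {q, r} = {o, p, s}.


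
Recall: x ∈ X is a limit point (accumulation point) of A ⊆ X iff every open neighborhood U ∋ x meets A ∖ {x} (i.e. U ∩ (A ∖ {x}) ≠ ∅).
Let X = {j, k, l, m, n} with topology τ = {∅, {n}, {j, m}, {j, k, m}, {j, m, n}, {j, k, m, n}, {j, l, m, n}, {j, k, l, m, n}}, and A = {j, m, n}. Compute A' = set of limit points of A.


A' = {j, k, l, m}

For each x ∈ X, list the open sets U ∈ τ with x ∈ U, then check whether U ∩ (A ∖ {x}) ≠ ∅ for every such U.
  x = j: opens ∋ x are {j, m}, {j, k, m}, {j, m, n}, {j, k, m, n}, {j, l, m, n}, {j, k, l, m, n}; each meets A ∖ {j}, so x IS a limit point.
  x = k: opens ∋ x are {j, k, m}, {j, k, m, n}, {j, k, l, m, n}; each meets A ∖ {k}, so x IS a limit point.
  x = l: opens ∋ x are {j, l, m, n}, {j, k, l, m, n}; each meets A ∖ {l}, so x IS a limit point.
  x = m: opens ∋ x are {j, m}, {j, k, m}, {j, m, n}, {j, k, m, n}, {j, l, m, n}, {j, k, l, m, n}; each meets A ∖ {m}, so x IS a limit point.
  x = n: open {n} ∋ x has {n} ∩ (A ∖ {n}) = ∅, so x is NOT a limit point.
Collecting: A' = {j, k, l, m}.


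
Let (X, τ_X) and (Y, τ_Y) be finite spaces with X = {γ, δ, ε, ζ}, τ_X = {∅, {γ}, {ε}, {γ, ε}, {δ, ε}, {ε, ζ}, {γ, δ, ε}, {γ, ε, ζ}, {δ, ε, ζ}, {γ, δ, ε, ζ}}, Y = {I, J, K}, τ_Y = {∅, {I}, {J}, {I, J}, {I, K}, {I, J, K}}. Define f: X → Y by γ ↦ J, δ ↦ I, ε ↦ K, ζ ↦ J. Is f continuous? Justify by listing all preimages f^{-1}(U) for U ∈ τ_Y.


f is NOT continuous.

Compute f^{-1}(U) for each U ∈ τ_Y:
  U = ∅: f^{-1}(U) = ∅ ∈ τ_X ✓.
  U = {I}: f^{-1}(U) = {δ} ∉ τ_X ✗.
  U = {J}: f^{-1}(U) = {γ, ζ} ∉ τ_X ✗.
  U = {I, J}: f^{-1}(U) = {γ, δ, ζ} ∉ τ_X ✗.
  U = {I, K}: f^{-1}(U) = {δ, ε} ∈ τ_X ✓.
  U = {I, J, K}: f^{-1}(U) = {γ, δ, ε, ζ} ∈ τ_X ✓.
Found U = {I} with f^{-1}(U) = {δ} not in τ_X. Therefore f is NOT continuous.


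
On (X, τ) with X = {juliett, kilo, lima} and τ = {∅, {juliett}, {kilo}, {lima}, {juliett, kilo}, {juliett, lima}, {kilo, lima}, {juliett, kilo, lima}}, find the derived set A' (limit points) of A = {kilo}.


A' = ∅

For each x ∈ X, list the open sets U ∈ τ with x ∈ U, then check whether U ∩ (A ∖ {x}) ≠ ∅ for every such U.
  x = juliett: open {juliett} ∋ x has {juliett} ∩ (A ∖ {juliett}) = ∅, so x is NOT a limit point.
  x = kilo: open {kilo} ∋ x has {kilo} ∩ (A ∖ {kilo}) = ∅, so x is NOT a limit point.
  x = lima: open {lima} ∋ x has {lima} ∩ (A ∖ {lima}) = ∅, so x is NOT a limit point.
Collecting: A' = ∅.


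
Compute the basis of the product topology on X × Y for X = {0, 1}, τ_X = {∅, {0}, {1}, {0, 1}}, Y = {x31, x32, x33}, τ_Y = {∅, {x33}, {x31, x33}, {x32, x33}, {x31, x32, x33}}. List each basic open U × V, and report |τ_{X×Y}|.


Basis B = {∅ × ∅, {0} × {x33}, {1} × {x33}, {0} × {x31, x33}, {0} × {x32, x33}, {0, 1} × {x33}, {1} × {x31, x33}, {1} × {x32, x33}, {0} × {x31, x32, x33}, {1} × {x31, x32, x33}, {0, 1} × {x31, x33}, {0, 1} × {x32, x33}, {0, 1} × {x31, x32, x33}}; |τ_{X×Y}| = 25.

Enumerate products U × V with U ∈ τ_X, V ∈ τ_Y (deduplicated):
  ∅ × ∅ = {} (∅)
  {0} × {x33} = {(0,x33)}
  {1} × {x33} = {(1,x33)}
  {0} × {x31, x33} = {(0,x31), (0,x33)}
  {0} × {x32, x33} = {(0,x32), (0,x33)}
  {0, 1} × {x33} = {(0,x33), (1,x33)}
  {1} × {x31, x33} = {(1,x31), (1,x33)}
  {1} × {x32, x33} = {(1,x32), (1,x33)}
  {0} × {x31, x32, x33} = {(0,x31), (0,x32), (0,x33)}
  {1} × {x31, x32, x33} = {(1,x31), (1,x32), (1,x33)}
  {0, 1} × {x31, x33} = {(0,x31), (0,x33), (1,x31), (1,x33)}
  {0, 1} × {x32, x33} = {(0,x32), (0,x33), (1,x32), (1,x33)}
  {0, 1} × {x31, x32, x33} = {(0,x31), (0,x32), (0,x33), (1,x31), (1,x32), (1,x33)}
These 13 distinct sets form the basis B.
Close under arbitrary unions to get τ_{X×Y}; counting gives |τ_{X×Y}| = 25.


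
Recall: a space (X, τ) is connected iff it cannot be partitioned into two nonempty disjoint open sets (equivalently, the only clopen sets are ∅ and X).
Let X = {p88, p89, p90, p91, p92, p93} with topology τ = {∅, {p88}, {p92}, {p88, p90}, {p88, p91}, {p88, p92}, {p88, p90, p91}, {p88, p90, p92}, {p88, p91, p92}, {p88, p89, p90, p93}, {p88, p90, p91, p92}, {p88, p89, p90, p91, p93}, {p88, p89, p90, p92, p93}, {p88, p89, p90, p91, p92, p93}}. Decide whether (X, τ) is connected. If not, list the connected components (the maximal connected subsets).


(X, τ) is disconnected; components = [{p92}, {p88, p89, p90, p91, p93}].

Find clopen sets (U ∈ τ with X ∖ U ∈ τ):
  U = ∅, X ∖ U = {p88, p89, p90, p91, p92, p93} — both open, so U is clopen.
  U = {p92}, X ∖ U = {p88, p89, p90, p91, p93} — both open, so U is clopen.
  U = {p88, p89, p90, p91, p93}, X ∖ U = {p92} — both open, so U is clopen.
  U = {p88, p89, p90, p91, p92, p93}, X ∖ U = ∅ — both open, so U is clopen.
Nontrivial clopen(s) exist: e.g. {p92}. So (X, τ) is disconnected.
Compute connected components by grouping points that agree on all clopens:
  component: {p92}
  component: {p88, p89, p90, p91, p93}


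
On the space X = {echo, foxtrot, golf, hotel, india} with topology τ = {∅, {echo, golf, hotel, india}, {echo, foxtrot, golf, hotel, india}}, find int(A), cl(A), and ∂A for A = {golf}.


int(A) = ∅, cl(A) = {echo, foxtrot, golf, hotel, india}, ∂A = {echo, foxtrot, golf, hotel, india}.

Closed sets in (X, τ) are complements of opens:
  closed(X, τ) = {∅, {foxtrot}, {echo, foxtrot, golf, hotel, india}}.
int(A) = ⋃ {U ∈ τ : U ⊆ A}. Opens contained in A: ∅.
Taking the union of these: int(A) = ∅.
cl(A) = ⋂ {C closed : A ⊆ C}. Closed sets containing A: {echo, foxtrot, golf, hotel, india}.
Intersecting these: cl(A) = {echo, foxtrot, golf, hotel, india}.
∂A = cl(A) ∖ int(A) = {echo, foxtrot, golf, hotel, india} ∖ ∅ = {echo, foxtrot, golf, hotel, india}.


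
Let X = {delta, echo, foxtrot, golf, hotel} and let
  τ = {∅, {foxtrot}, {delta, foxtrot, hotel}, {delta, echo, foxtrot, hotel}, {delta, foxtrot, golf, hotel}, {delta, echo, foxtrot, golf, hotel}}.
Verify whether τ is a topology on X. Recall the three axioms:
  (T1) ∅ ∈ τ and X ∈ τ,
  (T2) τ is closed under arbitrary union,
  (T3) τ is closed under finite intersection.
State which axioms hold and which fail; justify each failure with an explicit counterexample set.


τ IS a topology on X.

Axiom (T1): ∅ ∈ τ? Yes; X ∈ τ? Yes.
Axiom (T2/T3): check pairwise unions and intersections of members of τ.
All pairwise intersections and unions checked — each lies in τ. Therefore τ satisfies (T1), (T2), (T3): it IS a topology on X.


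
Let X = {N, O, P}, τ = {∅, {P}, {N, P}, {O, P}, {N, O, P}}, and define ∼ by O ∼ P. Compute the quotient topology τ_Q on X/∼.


X/∼ = {[N], [O=P]}; |τ_Q| = 3.

Equivalence classes: [N], [O=P].
Quotient map π: X → X/∼ sends N ↦ [N], O ↦ [O=P], P ↦ [O=P].
For each subset V ⊆ X/∼, compute π^{-1}(V) ⊆ X and check whether π^{-1}(V) ∈ τ. V is open in τ_Q iff π^{-1}(V) ∈ τ.
  V = {}: π^{-1}(V) = ∅ ∈ τ ✓.
  V = {[N]}: π^{-1}(V) = {N} ∉ τ ✗.
  V = {[O=P]}: π^{-1}(V) = {O, P} ∈ τ ✓.
  V = {[N], [O=P]}: π^{-1}(V) = {N, O, P} ∈ τ ✓.
Open sets in the quotient: τ_Q = {{}, {[O=P]}, {[N], [O=P]}} (3 elements).


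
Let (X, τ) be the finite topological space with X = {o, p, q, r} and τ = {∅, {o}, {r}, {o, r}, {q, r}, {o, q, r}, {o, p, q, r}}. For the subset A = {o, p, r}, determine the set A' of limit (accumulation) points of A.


A' = {p, q}

For each x ∈ X, list the open sets U ∈ τ with x ∈ U, then check whether U ∩ (A ∖ {x}) ≠ ∅ for every such U.
  x = o: open {o} ∋ x has {o} ∩ (A ∖ {o}) = ∅, so x is NOT a limit point.
  x = p: opens ∋ x are {o, p, q, r}; each meets A ∖ {p}, so x IS a limit point.
  x = q: opens ∋ x are {q, r}, {o, q, r}, {o, p, q, r}; each meets A ∖ {q}, so x IS a limit point.
  x = r: open {r} ∋ x has {r} ∩ (A ∖ {r}) = ∅, so x is NOT a limit point.
Collecting: A' = {p, q}.


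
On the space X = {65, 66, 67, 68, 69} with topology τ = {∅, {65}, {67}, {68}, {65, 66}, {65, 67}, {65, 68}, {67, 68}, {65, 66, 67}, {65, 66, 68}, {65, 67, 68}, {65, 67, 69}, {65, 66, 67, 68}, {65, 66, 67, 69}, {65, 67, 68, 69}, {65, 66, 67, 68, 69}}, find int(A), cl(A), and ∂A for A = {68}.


int(A) = {68}, cl(A) = {68}, ∂A = ∅.

Closed sets in (X, τ) are complements of opens:
  closed(X, τ) = {∅, {66}, {68}, {69}, {66, 68}, {66, 69}, {67, 69}, {68, 69}, {65, 66, 69}, {66, 67, 69}, {66, 68, 69}, {67, 68, 69}, {65, 66, 67, 69}, {65, 66, 68, 69}, {66, 67, 68, 69}, {65, 66, 67, 68, 69}}.
int(A) = ⋃ {U ∈ τ : U ⊆ A}. Opens contained in A: ∅, {68}.
Taking the union of these: int(A) = {68}.
cl(A) = ⋂ {C closed : A ⊆ C}. Closed sets containing A: {68}, {66, 68}, {68, 69}, {66, 68, 69}, {67, 68, 69}, {65, 66, 68, 69}, {66, 67, 68, 69}, {65, 66, 67, 68, 69}.
Intersecting these: cl(A) = {68}.
∂A = cl(A) ∖ int(A) = {68} ∖ {68} = ∅.
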